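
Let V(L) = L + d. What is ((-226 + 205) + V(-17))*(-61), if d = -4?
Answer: 2562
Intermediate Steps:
V(L) = -4 + L (V(L) = L - 4 = -4 + L)
((-226 + 205) + V(-17))*(-61) = ((-226 + 205) + (-4 - 17))*(-61) = (-21 - 21)*(-61) = -42*(-61) = 2562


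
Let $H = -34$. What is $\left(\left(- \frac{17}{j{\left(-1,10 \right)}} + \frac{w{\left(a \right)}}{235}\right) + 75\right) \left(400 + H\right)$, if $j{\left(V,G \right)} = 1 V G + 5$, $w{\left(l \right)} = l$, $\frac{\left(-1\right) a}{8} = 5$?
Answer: $\frac{6728544}{235} \approx 28632.0$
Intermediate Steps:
$a = -40$ ($a = \left(-8\right) 5 = -40$)
$j{\left(V,G \right)} = 5 + G V$ ($j{\left(V,G \right)} = V G + 5 = G V + 5 = 5 + G V$)
$\left(\left(- \frac{17}{j{\left(-1,10 \right)}} + \frac{w{\left(a \right)}}{235}\right) + 75\right) \left(400 + H\right) = \left(\left(- \frac{17}{5 + 10 \left(-1\right)} - \frac{40}{235}\right) + 75\right) \left(400 - 34\right) = \left(\left(- \frac{17}{5 - 10} - \frac{8}{47}\right) + 75\right) 366 = \left(\left(- \frac{17}{-5} - \frac{8}{47}\right) + 75\right) 366 = \left(\left(\left(-17\right) \left(- \frac{1}{5}\right) - \frac{8}{47}\right) + 75\right) 366 = \left(\left(\frac{17}{5} - \frac{8}{47}\right) + 75\right) 366 = \left(\frac{759}{235} + 75\right) 366 = \frac{18384}{235} \cdot 366 = \frac{6728544}{235}$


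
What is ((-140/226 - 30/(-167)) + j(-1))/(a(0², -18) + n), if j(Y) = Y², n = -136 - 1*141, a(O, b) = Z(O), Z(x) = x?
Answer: -10571/5227267 ≈ -0.0020223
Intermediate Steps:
a(O, b) = O
n = -277 (n = -136 - 141 = -277)
((-140/226 - 30/(-167)) + j(-1))/(a(0², -18) + n) = ((-140/226 - 30/(-167)) + (-1)²)/(0² - 277) = ((-140*1/226 - 30*(-1/167)) + 1)/(0 - 277) = ((-70/113 + 30/167) + 1)/(-277) = (-8300/18871 + 1)*(-1/277) = (10571/18871)*(-1/277) = -10571/5227267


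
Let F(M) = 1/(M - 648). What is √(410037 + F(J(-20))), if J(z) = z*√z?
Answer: √(410037 - 1/(648 + 40*I*√5)) ≈ 640.34 + 0.e-7*I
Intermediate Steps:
J(z) = z^(3/2)
F(M) = 1/(-648 + M)
√(410037 + F(J(-20))) = √(410037 + 1/(-648 + (-20)^(3/2))) = √(410037 + 1/(-648 - 40*I*√5))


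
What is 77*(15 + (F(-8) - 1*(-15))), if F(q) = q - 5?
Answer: 1309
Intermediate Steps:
F(q) = -5 + q
77*(15 + (F(-8) - 1*(-15))) = 77*(15 + ((-5 - 8) - 1*(-15))) = 77*(15 + (-13 + 15)) = 77*(15 + 2) = 77*17 = 1309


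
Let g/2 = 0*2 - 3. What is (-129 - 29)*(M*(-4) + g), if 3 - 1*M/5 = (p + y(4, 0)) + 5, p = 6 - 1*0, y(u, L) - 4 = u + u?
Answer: -62252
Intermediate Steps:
g = -6 (g = 2*(0*2 - 3) = 2*(0 - 3) = 2*(-3) = -6)
y(u, L) = 4 + 2*u (y(u, L) = 4 + (u + u) = 4 + 2*u)
p = 6 (p = 6 + 0 = 6)
M = -100 (M = 15 - 5*((6 + (4 + 2*4)) + 5) = 15 - 5*((6 + (4 + 8)) + 5) = 15 - 5*((6 + 12) + 5) = 15 - 5*(18 + 5) = 15 - 5*23 = 15 - 115 = -100)
(-129 - 29)*(M*(-4) + g) = (-129 - 29)*(-100*(-4) - 6) = -158*(400 - 6) = -158*394 = -62252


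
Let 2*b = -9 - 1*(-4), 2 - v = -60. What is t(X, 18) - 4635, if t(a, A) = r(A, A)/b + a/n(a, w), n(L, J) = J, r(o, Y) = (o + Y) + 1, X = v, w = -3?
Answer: -70057/15 ≈ -4670.5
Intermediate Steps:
v = 62 (v = 2 - 1*(-60) = 2 + 60 = 62)
X = 62
r(o, Y) = 1 + Y + o (r(o, Y) = (Y + o) + 1 = 1 + Y + o)
b = -5/2 (b = (-9 - 1*(-4))/2 = (-9 + 4)/2 = (1/2)*(-5) = -5/2 ≈ -2.5000)
t(a, A) = -2/5 - 4*A/5 - a/3 (t(a, A) = (1 + A + A)/(-5/2) + a/(-3) = (1 + 2*A)*(-2/5) + a*(-1/3) = (-2/5 - 4*A/5) - a/3 = -2/5 - 4*A/5 - a/3)
t(X, 18) - 4635 = (-2/5 - 4/5*18 - 1/3*62) - 4635 = (-2/5 - 72/5 - 62/3) - 4635 = -532/15 - 4635 = -70057/15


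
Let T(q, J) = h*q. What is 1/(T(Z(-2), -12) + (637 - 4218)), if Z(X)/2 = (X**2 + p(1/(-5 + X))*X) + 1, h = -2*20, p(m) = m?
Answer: -7/28027 ≈ -0.00024976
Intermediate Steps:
h = -40
Z(X) = 2 + 2*X**2 + 2*X/(-5 + X) (Z(X) = 2*((X**2 + X/(-5 + X)) + 1) = 2*(1 + X**2 + X/(-5 + X)) = 2 + 2*X**2 + 2*X/(-5 + X))
T(q, J) = -40*q
1/(T(Z(-2), -12) + (637 - 4218)) = 1/(-80*(-2 + (1 + (-2)**2)*(-5 - 2))/(-5 - 2) + (637 - 4218)) = 1/(-80*(-2 + (1 + 4)*(-7))/(-7) - 3581) = 1/(-80*(-1)*(-2 + 5*(-7))/7 - 3581) = 1/(-80*(-1)*(-2 - 35)/7 - 3581) = 1/(-80*(-1)*(-37)/7 - 3581) = 1/(-40*74/7 - 3581) = 1/(-2960/7 - 3581) = 1/(-28027/7) = -7/28027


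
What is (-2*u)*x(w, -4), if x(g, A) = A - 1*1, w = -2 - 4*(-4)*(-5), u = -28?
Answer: -280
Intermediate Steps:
w = -82 (w = -2 + 16*(-5) = -2 - 80 = -82)
x(g, A) = -1 + A (x(g, A) = A - 1 = -1 + A)
(-2*u)*x(w, -4) = (-2*(-28))*(-1 - 4) = 56*(-5) = -280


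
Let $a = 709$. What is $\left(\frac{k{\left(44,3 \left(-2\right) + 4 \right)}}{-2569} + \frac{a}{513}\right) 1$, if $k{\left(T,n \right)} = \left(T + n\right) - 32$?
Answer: $\frac{1816291}{1317897} \approx 1.3782$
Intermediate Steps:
$k{\left(T,n \right)} = -32 + T + n$
$\left(\frac{k{\left(44,3 \left(-2\right) + 4 \right)}}{-2569} + \frac{a}{513}\right) 1 = \left(\frac{-32 + 44 + \left(3 \left(-2\right) + 4\right)}{-2569} + \frac{709}{513}\right) 1 = \left(\left(-32 + 44 + \left(-6 + 4\right)\right) \left(- \frac{1}{2569}\right) + 709 \cdot \frac{1}{513}\right) 1 = \left(\left(-32 + 44 - 2\right) \left(- \frac{1}{2569}\right) + \frac{709}{513}\right) 1 = \left(10 \left(- \frac{1}{2569}\right) + \frac{709}{513}\right) 1 = \left(- \frac{10}{2569} + \frac{709}{513}\right) 1 = \frac{1816291}{1317897} \cdot 1 = \frac{1816291}{1317897}$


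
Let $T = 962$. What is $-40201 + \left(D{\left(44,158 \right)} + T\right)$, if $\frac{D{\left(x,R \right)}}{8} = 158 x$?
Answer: $16377$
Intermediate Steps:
$D{\left(x,R \right)} = 1264 x$ ($D{\left(x,R \right)} = 8 \cdot 158 x = 1264 x$)
$-40201 + \left(D{\left(44,158 \right)} + T\right) = -40201 + \left(1264 \cdot 44 + 962\right) = -40201 + \left(55616 + 962\right) = -40201 + 56578 = 16377$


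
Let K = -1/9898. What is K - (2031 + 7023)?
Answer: -89616493/9898 ≈ -9054.0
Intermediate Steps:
K = -1/9898 (K = -1*1/9898 = -1/9898 ≈ -0.00010103)
K - (2031 + 7023) = -1/9898 - (2031 + 7023) = -1/9898 - 1*9054 = -1/9898 - 9054 = -89616493/9898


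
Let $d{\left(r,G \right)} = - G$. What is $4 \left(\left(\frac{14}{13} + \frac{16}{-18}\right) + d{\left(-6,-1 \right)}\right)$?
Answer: $\frac{556}{117} \approx 4.7521$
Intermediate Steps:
$4 \left(\left(\frac{14}{13} + \frac{16}{-18}\right) + d{\left(-6,-1 \right)}\right) = 4 \left(\left(\frac{14}{13} + \frac{16}{-18}\right) - -1\right) = 4 \left(\left(14 \cdot \frac{1}{13} + 16 \left(- \frac{1}{18}\right)\right) + 1\right) = 4 \left(\left(\frac{14}{13} - \frac{8}{9}\right) + 1\right) = 4 \left(\frac{22}{117} + 1\right) = 4 \cdot \frac{139}{117} = \frac{556}{117}$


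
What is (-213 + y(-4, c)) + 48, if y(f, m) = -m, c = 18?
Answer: -183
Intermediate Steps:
(-213 + y(-4, c)) + 48 = (-213 - 1*18) + 48 = (-213 - 18) + 48 = -231 + 48 = -183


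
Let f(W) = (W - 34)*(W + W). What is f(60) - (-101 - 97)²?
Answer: -36084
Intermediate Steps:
f(W) = 2*W*(-34 + W) (f(W) = (-34 + W)*(2*W) = 2*W*(-34 + W))
f(60) - (-101 - 97)² = 2*60*(-34 + 60) - (-101 - 97)² = 2*60*26 - 1*(-198)² = 3120 - 1*39204 = 3120 - 39204 = -36084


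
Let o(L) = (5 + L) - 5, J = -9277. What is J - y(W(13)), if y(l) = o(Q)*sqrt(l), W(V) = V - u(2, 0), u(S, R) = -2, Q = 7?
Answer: -9277 - 7*sqrt(15) ≈ -9304.1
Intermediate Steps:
o(L) = L
W(V) = 2 + V (W(V) = V - 1*(-2) = V + 2 = 2 + V)
y(l) = 7*sqrt(l)
J - y(W(13)) = -9277 - 7*sqrt(2 + 13) = -9277 - 7*sqrt(15)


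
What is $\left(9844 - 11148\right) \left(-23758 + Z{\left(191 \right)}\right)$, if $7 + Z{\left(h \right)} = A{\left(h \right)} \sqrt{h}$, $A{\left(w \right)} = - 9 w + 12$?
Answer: $30989560 + 2225928 \sqrt{191} \approx 6.1753 \cdot 10^{7}$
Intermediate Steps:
$A{\left(w \right)} = 12 - 9 w$
$Z{\left(h \right)} = -7 + \sqrt{h} \left(12 - 9 h\right)$ ($Z{\left(h \right)} = -7 + \left(12 - 9 h\right) \sqrt{h} = -7 + \sqrt{h} \left(12 - 9 h\right)$)
$\left(9844 - 11148\right) \left(-23758 + Z{\left(191 \right)}\right) = \left(9844 - 11148\right) \left(-23758 + \left(-7 + \sqrt{191} \left(12 - 1719\right)\right)\right) = - 1304 \left(-23758 + \left(-7 + \sqrt{191} \left(12 - 1719\right)\right)\right) = - 1304 \left(-23758 + \left(-7 + \sqrt{191} \left(-1707\right)\right)\right) = - 1304 \left(-23758 - \left(7 + 1707 \sqrt{191}\right)\right) = - 1304 \left(-23765 - 1707 \sqrt{191}\right) = 30989560 + 2225928 \sqrt{191}$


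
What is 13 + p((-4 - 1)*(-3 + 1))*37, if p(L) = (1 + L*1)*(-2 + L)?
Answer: 3269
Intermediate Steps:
p(L) = (1 + L)*(-2 + L)
13 + p((-4 - 1)*(-3 + 1))*37 = 13 + (-2 + ((-4 - 1)*(-3 + 1))**2 - (-4 - 1)*(-3 + 1))*37 = 13 + (-2 + (-5*(-2))**2 - (-5)*(-2))*37 = 13 + (-2 + 10**2 - 1*10)*37 = 13 + (-2 + 100 - 10)*37 = 13 + 88*37 = 13 + 3256 = 3269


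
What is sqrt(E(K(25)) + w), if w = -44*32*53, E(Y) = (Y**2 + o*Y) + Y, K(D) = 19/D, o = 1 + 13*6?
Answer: I*sqrt(46601639)/25 ≈ 273.06*I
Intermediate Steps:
o = 79 (o = 1 + 78 = 79)
E(Y) = Y**2 + 80*Y (E(Y) = (Y**2 + 79*Y) + Y = Y**2 + 80*Y)
w = -74624 (w = -1408*53 = -74624)
sqrt(E(K(25)) + w) = sqrt((19/25)*(80 + 19/25) - 74624) = sqrt((19*(1/25))*(80 + 19*(1/25)) - 74624) = sqrt(19*(80 + 19/25)/25 - 74624) = sqrt((19/25)*(2019/25) - 74624) = sqrt(38361/625 - 74624) = sqrt(-46601639/625) = I*sqrt(46601639)/25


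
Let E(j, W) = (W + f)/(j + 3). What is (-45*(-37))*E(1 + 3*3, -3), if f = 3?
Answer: 0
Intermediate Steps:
E(j, W) = (3 + W)/(3 + j) (E(j, W) = (W + 3)/(j + 3) = (3 + W)/(3 + j))
(-45*(-37))*E(1 + 3*3, -3) = (-45*(-37))*((3 - 3)/(3 + (1 + 3*3))) = 1665*(0/(3 + (1 + 9))) = 1665*(0/(3 + 10)) = 1665*(0/13) = 1665*((1/13)*0) = 1665*0 = 0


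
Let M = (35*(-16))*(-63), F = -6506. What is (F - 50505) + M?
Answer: -21731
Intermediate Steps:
M = 35280 (M = -560*(-63) = 35280)
(F - 50505) + M = (-6506 - 50505) + 35280 = -57011 + 35280 = -21731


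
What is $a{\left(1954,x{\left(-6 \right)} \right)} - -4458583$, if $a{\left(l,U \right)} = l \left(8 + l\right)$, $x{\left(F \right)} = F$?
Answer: $8292331$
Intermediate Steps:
$a{\left(1954,x{\left(-6 \right)} \right)} - -4458583 = 1954 \left(8 + 1954\right) - -4458583 = 1954 \cdot 1962 + 4458583 = 3833748 + 4458583 = 8292331$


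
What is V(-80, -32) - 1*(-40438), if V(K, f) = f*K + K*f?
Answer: 45558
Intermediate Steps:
V(K, f) = 2*K*f (V(K, f) = K*f + K*f = 2*K*f)
V(-80, -32) - 1*(-40438) = 2*(-80)*(-32) - 1*(-40438) = 5120 + 40438 = 45558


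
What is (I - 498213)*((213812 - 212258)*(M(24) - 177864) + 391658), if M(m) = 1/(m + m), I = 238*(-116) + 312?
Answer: 1160361564133025/8 ≈ 1.4505e+14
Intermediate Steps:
I = -27296 (I = -27608 + 312 = -27296)
M(m) = 1/(2*m)
(I - 498213)*((213812 - 212258)*(M(24) - 177864) + 391658) = (-27296 - 498213)*((213812 - 212258)*((½)/24 - 177864) + 391658) = -525509*(1554*((½)*(1/24) - 177864) + 391658) = -525509*(1554*(1/48 - 177864) + 391658) = -525509*(1554*(-8537471/48) + 391658) = -525509*(-2211204989/8 + 391658) = -525509*(-2208071725/8) = 1160361564133025/8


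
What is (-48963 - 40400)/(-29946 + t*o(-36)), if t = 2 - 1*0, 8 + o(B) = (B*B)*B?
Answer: 89363/123274 ≈ 0.72491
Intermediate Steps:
o(B) = -8 + B**3 (o(B) = -8 + (B*B)*B = -8 + B**2*B = -8 + B**3)
t = 2 (t = 2 + 0 = 2)
(-48963 - 40400)/(-29946 + t*o(-36)) = (-48963 - 40400)/(-29946 + 2*(-8 + (-36)**3)) = -89363/(-29946 + 2*(-8 - 46656)) = -89363/(-29946 + 2*(-46664)) = -89363/(-29946 - 93328) = -89363/(-123274) = -89363*(-1/123274) = 89363/123274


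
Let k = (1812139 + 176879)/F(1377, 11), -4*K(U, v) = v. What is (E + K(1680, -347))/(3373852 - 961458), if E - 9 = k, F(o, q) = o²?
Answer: 81574831/2032982321256 ≈ 4.0126e-5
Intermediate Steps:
K(U, v) = -v/4
k = 221002/210681 (k = (1812139 + 176879)/(1377²) = 1989018/1896129 = 1989018*(1/1896129) = 221002/210681 ≈ 1.0490)
E = 2117131/210681 (E = 9 + 221002/210681 = 2117131/210681 ≈ 10.049)
(E + K(1680, -347))/(3373852 - 961458) = (2117131/210681 - ¼*(-347))/(3373852 - 961458) = (2117131/210681 + 347/4)/2412394 = (81574831/842724)*(1/2412394) = 81574831/2032982321256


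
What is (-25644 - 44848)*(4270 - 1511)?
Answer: -194487428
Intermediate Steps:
(-25644 - 44848)*(4270 - 1511) = -70492*2759 = -194487428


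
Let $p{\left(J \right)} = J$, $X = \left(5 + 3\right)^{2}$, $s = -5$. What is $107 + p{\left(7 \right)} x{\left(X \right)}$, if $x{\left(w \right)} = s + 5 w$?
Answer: $2312$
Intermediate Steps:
$X = 64$ ($X = 8^{2} = 64$)
$x{\left(w \right)} = -5 + 5 w$
$107 + p{\left(7 \right)} x{\left(X \right)} = 107 + 7 \left(-5 + 5 \cdot 64\right) = 107 + 7 \left(-5 + 320\right) = 107 + 7 \cdot 315 = 107 + 2205 = 2312$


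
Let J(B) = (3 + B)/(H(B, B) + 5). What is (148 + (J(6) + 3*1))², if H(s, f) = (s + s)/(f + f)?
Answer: 93025/4 ≈ 23256.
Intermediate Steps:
H(s, f) = s/f (H(s, f) = (2*s)/((2*f)) = (2*s)*(1/(2*f)) = s/f)
J(B) = ½ + B/6 (J(B) = (3 + B)/(B/B + 5) = (3 + B)/(1 + 5) = (3 + B)/6 = (3 + B)*(⅙) = ½ + B/6)
(148 + (J(6) + 3*1))² = (148 + ((½ + (⅙)*6) + 3*1))² = (148 + ((½ + 1) + 3))² = (148 + (3/2 + 3))² = (148 + 9/2)² = (305/2)² = 93025/4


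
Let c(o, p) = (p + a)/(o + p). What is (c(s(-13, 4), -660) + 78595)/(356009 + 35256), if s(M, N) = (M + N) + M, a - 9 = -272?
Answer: 53602713/266842730 ≈ 0.20088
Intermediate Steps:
a = -263 (a = 9 - 272 = -263)
s(M, N) = N + 2*M
c(o, p) = (-263 + p)/(o + p) (c(o, p) = (p - 263)/(o + p) = (-263 + p)/(o + p))
(c(s(-13, 4), -660) + 78595)/(356009 + 35256) = ((-263 - 660)/((4 + 2*(-13)) - 660) + 78595)/(356009 + 35256) = (-923/((4 - 26) - 660) + 78595)/391265 = (-923/(-22 - 660) + 78595)*(1/391265) = (-923/(-682) + 78595)*(1/391265) = (-1/682*(-923) + 78595)*(1/391265) = (923/682 + 78595)*(1/391265) = (53602713/682)*(1/391265) = 53602713/266842730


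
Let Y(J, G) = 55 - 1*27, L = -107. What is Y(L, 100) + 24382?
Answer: 24410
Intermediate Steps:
Y(J, G) = 28 (Y(J, G) = 55 - 27 = 28)
Y(L, 100) + 24382 = 28 + 24382 = 24410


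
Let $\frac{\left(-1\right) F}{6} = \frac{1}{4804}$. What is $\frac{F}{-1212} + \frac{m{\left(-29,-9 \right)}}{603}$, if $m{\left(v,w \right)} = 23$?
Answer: $\frac{22319987}{585156024} \approx 0.038144$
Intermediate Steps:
$F = - \frac{3}{2402}$ ($F = - \frac{6}{4804} = \left(-6\right) \frac{1}{4804} = - \frac{3}{2402} \approx -0.001249$)
$\frac{F}{-1212} + \frac{m{\left(-29,-9 \right)}}{603} = - \frac{3}{2402 \left(-1212\right)} + \frac{23}{603} = \left(- \frac{3}{2402}\right) \left(- \frac{1}{1212}\right) + 23 \cdot \frac{1}{603} = \frac{1}{970408} + \frac{23}{603} = \frac{22319987}{585156024}$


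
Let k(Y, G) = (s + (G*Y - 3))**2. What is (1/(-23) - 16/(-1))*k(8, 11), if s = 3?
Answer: 2842048/23 ≈ 1.2357e+5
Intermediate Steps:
k(Y, G) = G**2*Y**2 (k(Y, G) = (3 + (G*Y - 3))**2 = (3 + (-3 + G*Y))**2 = (G*Y)**2 = G**2*Y**2)
(1/(-23) - 16/(-1))*k(8, 11) = (1/(-23) - 16/(-1))*(11**2*8**2) = (1*(-1/23) - 16*(-1))*(121*64) = (-1/23 + 16)*7744 = (367/23)*7744 = 2842048/23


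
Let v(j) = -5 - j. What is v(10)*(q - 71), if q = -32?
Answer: 1545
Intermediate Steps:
v(10)*(q - 71) = (-5 - 1*10)*(-32 - 71) = (-5 - 10)*(-103) = -15*(-103) = 1545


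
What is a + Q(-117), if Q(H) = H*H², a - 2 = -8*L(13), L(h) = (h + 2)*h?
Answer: -1603171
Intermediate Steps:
L(h) = h*(2 + h) (L(h) = (2 + h)*h = h*(2 + h))
a = -1558 (a = 2 - 104*(2 + 13) = 2 - 104*15 = 2 - 8*195 = 2 - 1560 = -1558)
Q(H) = H³
a + Q(-117) = -1558 + (-117)³ = -1558 - 1601613 = -1603171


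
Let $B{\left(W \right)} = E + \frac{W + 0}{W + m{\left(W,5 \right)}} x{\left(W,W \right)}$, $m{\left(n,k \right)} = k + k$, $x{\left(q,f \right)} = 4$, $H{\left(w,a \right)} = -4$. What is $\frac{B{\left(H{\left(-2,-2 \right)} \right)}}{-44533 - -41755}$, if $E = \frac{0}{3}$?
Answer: $\frac{4}{4167} \approx 0.00095992$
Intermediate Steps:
$m{\left(n,k \right)} = 2 k$
$E = 0$ ($E = 0 \cdot \frac{1}{3} = 0$)
$B{\left(W \right)} = \frac{4 W}{10 + W}$ ($B{\left(W \right)} = 0 + \frac{W + 0}{W + 2 \cdot 5} \cdot 4 = 0 + \frac{W}{W + 10} \cdot 4 = 0 + \frac{W}{10 + W} 4 = 0 + \frac{4 W}{10 + W} = \frac{4 W}{10 + W}$)
$\frac{B{\left(H{\left(-2,-2 \right)} \right)}}{-44533 - -41755} = \frac{4 \left(-4\right) \frac{1}{10 - 4}}{-44533 - -41755} = \frac{4 \left(-4\right) \frac{1}{6}}{-44533 + 41755} = \frac{4 \left(-4\right) \frac{1}{6}}{-2778} = \left(- \frac{8}{3}\right) \left(- \frac{1}{2778}\right) = \frac{4}{4167}$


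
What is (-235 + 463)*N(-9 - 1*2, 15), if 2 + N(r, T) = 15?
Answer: 2964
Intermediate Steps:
N(r, T) = 13 (N(r, T) = -2 + 15 = 13)
(-235 + 463)*N(-9 - 1*2, 15) = (-235 + 463)*13 = 228*13 = 2964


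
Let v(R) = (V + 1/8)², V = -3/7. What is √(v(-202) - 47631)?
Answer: I*√149370527/56 ≈ 218.25*I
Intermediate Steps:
V = -3/7 (V = -3*⅐ = -3/7 ≈ -0.42857)
v(R) = 289/3136 (v(R) = (-3/7 + 1/8)² = (-3/7 + ⅛)² = (-17/56)² = 289/3136)
√(v(-202) - 47631) = √(289/3136 - 47631) = √(-149370527/3136) = I*√149370527/56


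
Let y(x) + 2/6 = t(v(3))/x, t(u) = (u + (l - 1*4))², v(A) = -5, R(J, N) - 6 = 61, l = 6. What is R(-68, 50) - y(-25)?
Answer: 5077/75 ≈ 67.693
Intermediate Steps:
R(J, N) = 67 (R(J, N) = 6 + 61 = 67)
t(u) = (2 + u)² (t(u) = (u + (6 - 1*4))² = (u + (6 - 4))² = (u + 2)² = (2 + u)²)
y(x) = -⅓ + 9/x (y(x) = -⅓ + (2 - 5)²/x = -⅓ + (-3)²/x = -⅓ + 9/x)
R(-68, 50) - y(-25) = 67 - (27 - 1*(-25))/(3*(-25)) = 67 - (-1)*(27 + 25)/(3*25) = 67 - (-1)*52/(3*25) = 67 - 1*(-52/75) = 67 + 52/75 = 5077/75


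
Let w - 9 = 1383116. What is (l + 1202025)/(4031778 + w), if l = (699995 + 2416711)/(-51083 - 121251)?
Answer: 103573329822/466585946801 ≈ 0.22198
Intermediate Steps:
w = 1383125 (w = 9 + 1383116 = 1383125)
l = -1558353/86167 (l = 3116706/(-172334) = 3116706*(-1/172334) = -1558353/86167 ≈ -18.085)
(l + 1202025)/(4031778 + w) = (-1558353/86167 + 1202025)/(4031778 + 1383125) = (103573329822/86167)/5414903 = (103573329822/86167)*(1/5414903) = 103573329822/466585946801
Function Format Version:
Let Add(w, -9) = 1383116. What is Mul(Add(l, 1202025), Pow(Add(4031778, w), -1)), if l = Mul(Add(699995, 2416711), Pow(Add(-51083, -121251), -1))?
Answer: Rational(103573329822, 466585946801) ≈ 0.22198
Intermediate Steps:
w = 1383125 (w = Add(9, 1383116) = 1383125)
l = Rational(-1558353, 86167) (l = Mul(3116706, Pow(-172334, -1)) = Mul(3116706, Rational(-1, 172334)) = Rational(-1558353, 86167) ≈ -18.085)
Mul(Add(l, 1202025), Pow(Add(4031778, w), -1)) = Mul(Add(Rational(-1558353, 86167), 1202025), Pow(Add(4031778, 1383125), -1)) = Mul(Rational(103573329822, 86167), Pow(5414903, -1)) = Mul(Rational(103573329822, 86167), Rational(1, 5414903)) = Rational(103573329822, 466585946801)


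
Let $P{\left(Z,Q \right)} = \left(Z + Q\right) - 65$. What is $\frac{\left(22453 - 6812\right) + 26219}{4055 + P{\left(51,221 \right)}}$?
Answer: $\frac{20930}{2131} \approx 9.8217$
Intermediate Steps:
$P{\left(Z,Q \right)} = -65 + Q + Z$ ($P{\left(Z,Q \right)} = \left(Q + Z\right) - 65 = -65 + Q + Z$)
$\frac{\left(22453 - 6812\right) + 26219}{4055 + P{\left(51,221 \right)}} = \frac{\left(22453 - 6812\right) + 26219}{4055 + \left(-65 + 221 + 51\right)} = \frac{\left(22453 - 6812\right) + 26219}{4055 + 207} = \frac{15641 + 26219}{4262} = 41860 \cdot \frac{1}{4262} = \frac{20930}{2131}$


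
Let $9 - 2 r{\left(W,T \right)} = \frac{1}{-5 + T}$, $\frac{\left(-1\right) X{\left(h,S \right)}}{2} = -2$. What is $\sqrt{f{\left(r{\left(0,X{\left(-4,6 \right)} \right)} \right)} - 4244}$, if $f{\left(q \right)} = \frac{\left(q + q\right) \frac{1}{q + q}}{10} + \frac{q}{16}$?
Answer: $\frac{i \sqrt{1697435}}{20} \approx 65.143 i$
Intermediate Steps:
$X{\left(h,S \right)} = 4$ ($X{\left(h,S \right)} = \left(-2\right) \left(-2\right) = 4$)
$r{\left(W,T \right)} = \frac{9}{2} - \frac{1}{2 \left(-5 + T\right)}$
$f{\left(q \right)} = \frac{1}{10} + \frac{q}{16}$ ($f{\left(q \right)} = \frac{2 q}{2 q} \frac{1}{10} + q \frac{1}{16} = 2 q \frac{1}{2 q} \frac{1}{10} + \frac{q}{16} = 1 \cdot \frac{1}{10} + \frac{q}{16} = \frac{1}{10} + \frac{q}{16}$)
$\sqrt{f{\left(r{\left(0,X{\left(-4,6 \right)} \right)} \right)} - 4244} = \sqrt{\left(\frac{1}{10} + \frac{\frac{1}{2} \frac{1}{-5 + 4} \left(-46 + 9 \cdot 4\right)}{16}\right) - 4244} = \sqrt{\left(\frac{1}{10} + \frac{\frac{1}{2} \frac{1}{-1} \left(-46 + 36\right)}{16}\right) - 4244} = \sqrt{\left(\frac{1}{10} + \frac{\frac{1}{2} \left(-1\right) \left(-10\right)}{16}\right) - 4244} = \sqrt{\left(\frac{1}{10} + \frac{1}{16} \cdot 5\right) - 4244} = \sqrt{\left(\frac{1}{10} + \frac{5}{16}\right) - 4244} = \sqrt{\frac{33}{80} - 4244} = \sqrt{- \frac{339487}{80}} = \frac{i \sqrt{1697435}}{20}$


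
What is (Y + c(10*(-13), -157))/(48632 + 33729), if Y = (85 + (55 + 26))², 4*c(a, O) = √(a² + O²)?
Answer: 27556/82361 + √41549/329444 ≈ 0.33519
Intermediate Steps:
c(a, O) = √(O² + a²)/4 (c(a, O) = √(a² + O²)/4 = √(O² + a²)/4)
Y = 27556 (Y = (85 + 81)² = 166² = 27556)
(Y + c(10*(-13), -157))/(48632 + 33729) = (27556 + √((-157)² + (10*(-13))²)/4)/(48632 + 33729) = (27556 + √(24649 + (-130)²)/4)/82361 = (27556 + √(24649 + 16900)/4)*(1/82361) = (27556 + √41549/4)*(1/82361) = 27556/82361 + √41549/329444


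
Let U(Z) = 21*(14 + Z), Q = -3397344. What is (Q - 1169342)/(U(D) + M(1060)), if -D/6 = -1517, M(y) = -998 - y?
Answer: -2283343/94689 ≈ -24.114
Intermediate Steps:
D = 9102 (D = -6*(-1517) = 9102)
U(Z) = 294 + 21*Z
(Q - 1169342)/(U(D) + M(1060)) = (-3397344 - 1169342)/((294 + 21*9102) + (-998 - 1*1060)) = -4566686/((294 + 191142) + (-998 - 1060)) = -4566686/(191436 - 2058) = -4566686/189378 = -4566686*1/189378 = -2283343/94689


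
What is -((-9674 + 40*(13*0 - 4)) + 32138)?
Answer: -22304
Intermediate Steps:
-((-9674 + 40*(13*0 - 4)) + 32138) = -((-9674 + 40*(0 - 4)) + 32138) = -((-9674 + 40*(-4)) + 32138) = -((-9674 - 160) + 32138) = -(-9834 + 32138) = -1*22304 = -22304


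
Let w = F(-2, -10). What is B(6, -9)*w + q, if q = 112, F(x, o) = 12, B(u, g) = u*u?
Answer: 544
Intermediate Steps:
B(u, g) = u**2
w = 12
B(6, -9)*w + q = 6**2*12 + 112 = 36*12 + 112 = 432 + 112 = 544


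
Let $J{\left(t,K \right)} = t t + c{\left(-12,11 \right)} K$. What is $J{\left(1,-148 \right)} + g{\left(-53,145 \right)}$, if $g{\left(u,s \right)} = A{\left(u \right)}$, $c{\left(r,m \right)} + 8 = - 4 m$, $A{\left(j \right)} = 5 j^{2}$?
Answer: $21742$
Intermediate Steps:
$c{\left(r,m \right)} = -8 - 4 m$
$g{\left(u,s \right)} = 5 u^{2}$
$J{\left(t,K \right)} = t^{2} - 52 K$ ($J{\left(t,K \right)} = t t + \left(-8 - 44\right) K = t^{2} + \left(-8 - 44\right) K = t^{2} - 52 K$)
$J{\left(1,-148 \right)} + g{\left(-53,145 \right)} = \left(1^{2} - -7696\right) + 5 \left(-53\right)^{2} = \left(1 + 7696\right) + 5 \cdot 2809 = 7697 + 14045 = 21742$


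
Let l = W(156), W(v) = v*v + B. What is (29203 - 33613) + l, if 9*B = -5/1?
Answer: 179329/9 ≈ 19925.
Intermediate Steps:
B = -5/9 (B = (-5/1)/9 = (-5*1)/9 = (1/9)*(-5) = -5/9 ≈ -0.55556)
W(v) = -5/9 + v**2 (W(v) = v*v - 5/9 = v**2 - 5/9 = -5/9 + v**2)
l = 219019/9 (l = -5/9 + 156**2 = -5/9 + 24336 = 219019/9 ≈ 24335.)
(29203 - 33613) + l = (29203 - 33613) + 219019/9 = -4410 + 219019/9 = 179329/9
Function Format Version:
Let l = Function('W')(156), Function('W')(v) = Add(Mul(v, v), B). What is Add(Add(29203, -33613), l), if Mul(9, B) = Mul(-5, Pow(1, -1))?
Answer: Rational(179329, 9) ≈ 19925.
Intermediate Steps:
B = Rational(-5, 9) (B = Mul(Rational(1, 9), Mul(-5, Pow(1, -1))) = Mul(Rational(1, 9), Mul(-5, 1)) = Mul(Rational(1, 9), -5) = Rational(-5, 9) ≈ -0.55556)
Function('W')(v) = Add(Rational(-5, 9), Pow(v, 2)) (Function('W')(v) = Add(Mul(v, v), Rational(-5, 9)) = Add(Pow(v, 2), Rational(-5, 9)) = Add(Rational(-5, 9), Pow(v, 2)))
l = Rational(219019, 9) (l = Add(Rational(-5, 9), Pow(156, 2)) = Add(Rational(-5, 9), 24336) = Rational(219019, 9) ≈ 24335.)
Add(Add(29203, -33613), l) = Add(Add(29203, -33613), Rational(219019, 9)) = Add(-4410, Rational(219019, 9)) = Rational(179329, 9)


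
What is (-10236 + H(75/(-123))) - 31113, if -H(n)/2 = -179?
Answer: -40991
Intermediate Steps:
H(n) = 358 (H(n) = -2*(-179) = 358)
(-10236 + H(75/(-123))) - 31113 = (-10236 + 358) - 31113 = -9878 - 31113 = -40991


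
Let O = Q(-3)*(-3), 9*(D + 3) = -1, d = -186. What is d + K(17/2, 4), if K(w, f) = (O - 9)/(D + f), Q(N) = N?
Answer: -186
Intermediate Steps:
D = -28/9 (D = -3 + (1/9)*(-1) = -3 - 1/9 = -28/9 ≈ -3.1111)
O = 9 (O = -3*(-3) = 9)
K(w, f) = 0 (K(w, f) = (9 - 9)/(-28/9 + f) = 0/(-28/9 + f) = 0)
d + K(17/2, 4) = -186 + 0 = -186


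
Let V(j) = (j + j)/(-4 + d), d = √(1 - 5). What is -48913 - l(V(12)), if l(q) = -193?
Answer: -48720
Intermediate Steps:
d = 2*I (d = √(-4) = 2*I ≈ 2.0*I)
V(j) = j*(-4 - 2*I)/10 (V(j) = (j + j)/(-4 + 2*I) = (2*j)*((-4 - 2*I)/20) = j*(-4 - 2*I)/10)
-48913 - l(V(12)) = -48913 - 1*(-193) = -48913 + 193 = -48720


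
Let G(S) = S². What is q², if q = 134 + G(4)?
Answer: 22500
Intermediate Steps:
q = 150 (q = 134 + 4² = 134 + 16 = 150)
q² = 150² = 22500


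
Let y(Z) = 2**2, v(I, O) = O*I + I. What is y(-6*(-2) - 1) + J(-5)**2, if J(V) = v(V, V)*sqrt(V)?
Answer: -1996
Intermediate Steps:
v(I, O) = I + I*O (v(I, O) = I*O + I = I + I*O)
J(V) = V**(3/2)*(1 + V) (J(V) = (V*(1 + V))*sqrt(V) = V**(3/2)*(1 + V))
y(Z) = 4
y(-6*(-2) - 1) + J(-5)**2 = 4 + ((-5)**(3/2)*(1 - 5))**2 = 4 + (-5*I*sqrt(5)*(-4))**2 = 4 + (20*I*sqrt(5))**2 = 4 - 2000 = -1996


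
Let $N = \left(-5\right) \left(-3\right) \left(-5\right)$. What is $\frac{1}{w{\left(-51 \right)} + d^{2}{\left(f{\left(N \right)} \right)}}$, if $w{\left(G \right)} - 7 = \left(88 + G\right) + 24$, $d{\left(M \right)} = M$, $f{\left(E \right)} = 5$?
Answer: $\frac{1}{93} \approx 0.010753$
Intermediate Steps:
$N = -75$ ($N = 15 \left(-5\right) = -75$)
$w{\left(G \right)} = 119 + G$ ($w{\left(G \right)} = 7 + \left(\left(88 + G\right) + 24\right) = 7 + \left(112 + G\right) = 119 + G$)
$\frac{1}{w{\left(-51 \right)} + d^{2}{\left(f{\left(N \right)} \right)}} = \frac{1}{\left(119 - 51\right) + 5^{2}} = \frac{1}{68 + 25} = \frac{1}{93}$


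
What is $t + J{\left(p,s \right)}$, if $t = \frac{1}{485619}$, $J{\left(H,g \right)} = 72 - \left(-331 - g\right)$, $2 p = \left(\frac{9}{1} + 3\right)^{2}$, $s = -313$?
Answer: $\frac{43705711}{485619} \approx 90.0$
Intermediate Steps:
$p = 72$ ($p = \frac{\left(\frac{9}{1} + 3\right)^{2}}{2} = \frac{\left(9 \cdot 1 + 3\right)^{2}}{2} = \frac{\left(9 + 3\right)^{2}}{2} = \frac{12^{2}}{2} = \frac{1}{2} \cdot 144 = 72$)
$J{\left(H,g \right)} = 403 + g$ ($J{\left(H,g \right)} = 72 + \left(331 + g\right) = 403 + g$)
$t = \frac{1}{485619} \approx 2.0592 \cdot 10^{-6}$
$t + J{\left(p,s \right)} = \frac{1}{485619} + \left(403 - 313\right) = \frac{1}{485619} + 90 = \frac{43705711}{485619}$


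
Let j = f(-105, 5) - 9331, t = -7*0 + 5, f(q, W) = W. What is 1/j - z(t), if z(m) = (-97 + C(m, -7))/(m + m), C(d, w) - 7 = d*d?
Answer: 30309/4663 ≈ 6.4999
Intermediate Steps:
C(d, w) = 7 + d² (C(d, w) = 7 + d*d = 7 + d²)
t = 5 (t = 0 + 5 = 5)
j = -9326 (j = 5 - 9331 = -9326)
z(m) = (-90 + m²)/(2*m) (z(m) = (-97 + (7 + m²))/(m + m) = (-90 + m²)/((2*m)) = (-90 + m²)*(1/(2*m)) = (-90 + m²)/(2*m))
1/j - z(t) = 1/(-9326) - ((½)*5 - 45/5) = -1/9326 - (5/2 - 45*⅕) = -1/9326 - (5/2 - 9) = -1/9326 - 1*(-13/2) = -1/9326 + 13/2 = 30309/4663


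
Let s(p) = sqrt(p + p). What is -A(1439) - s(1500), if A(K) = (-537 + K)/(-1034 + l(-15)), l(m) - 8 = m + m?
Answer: 41/48 - 10*sqrt(30) ≈ -53.918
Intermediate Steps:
l(m) = 8 + 2*m (l(m) = 8 + (m + m) = 8 + 2*m)
s(p) = sqrt(2)*sqrt(p) (s(p) = sqrt(2*p) = sqrt(2)*sqrt(p))
A(K) = 179/352 - K/1056 (A(K) = (-537 + K)/(-1034 + (8 + 2*(-15))) = (-537 + K)/(-1034 + (8 - 30)) = (-537 + K)/(-1034 - 22) = (-537 + K)/(-1056) = (-537 + K)*(-1/1056) = 179/352 - K/1056)
-A(1439) - s(1500) = -(179/352 - 1/1056*1439) - sqrt(2)*sqrt(1500) = -(179/352 - 1439/1056) - sqrt(2)*10*sqrt(15) = -1*(-41/48) - 10*sqrt(30) = 41/48 - 10*sqrt(30)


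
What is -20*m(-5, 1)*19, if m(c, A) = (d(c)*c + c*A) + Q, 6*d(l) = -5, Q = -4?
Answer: 5510/3 ≈ 1836.7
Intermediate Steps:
d(l) = -⅚ (d(l) = (⅙)*(-5) = -⅚)
m(c, A) = -4 - 5*c/6 + A*c (m(c, A) = (-5*c/6 + c*A) - 4 = (-5*c/6 + A*c) - 4 = -4 - 5*c/6 + A*c)
-20*m(-5, 1)*19 = -20*(-4 - ⅚*(-5) + 1*(-5))*19 = -20*(-4 + 25/6 - 5)*19 = -20*(-29/6)*19 = (290/3)*19 = 5510/3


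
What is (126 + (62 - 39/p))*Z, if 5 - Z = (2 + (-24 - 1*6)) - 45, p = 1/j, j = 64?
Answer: -180024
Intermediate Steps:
p = 1/64 ≈ 0.015625
Z = 78 (Z = 5 - ((2 + (-24 - 1*6)) - 45) = 5 - ((2 + (-24 - 6)) - 45) = 5 - ((2 - 30) - 45) = 5 - (-28 - 45) = 5 - 1*(-73) = 5 + 73 = 78)
(126 + (62 - 39/p))*Z = (126 + (62 - 39/1/64))*78 = (126 + (62 - 39*64))*78 = (126 + (62 - 2496))*78 = (126 - 2434)*78 = -2308*78 = -180024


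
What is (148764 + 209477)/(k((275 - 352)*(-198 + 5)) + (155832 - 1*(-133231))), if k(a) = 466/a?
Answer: 5323819501/4295765709 ≈ 1.2393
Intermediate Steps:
(148764 + 209477)/(k((275 - 352)*(-198 + 5)) + (155832 - 1*(-133231))) = (148764 + 209477)/(466/(((275 - 352)*(-198 + 5))) + (155832 - 1*(-133231))) = 358241/(466/((-77*(-193))) + (155832 + 133231)) = 358241/(466/14861 + 289063) = 358241/(4295765709/14861) = 358241*(14861/4295765709) = 5323819501/4295765709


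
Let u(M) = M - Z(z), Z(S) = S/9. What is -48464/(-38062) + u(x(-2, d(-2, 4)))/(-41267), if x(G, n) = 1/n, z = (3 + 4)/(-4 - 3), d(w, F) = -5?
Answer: 44999263604/35340852465 ≈ 1.2733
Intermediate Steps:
z = -1 (z = 7/(-7) = 7*(-⅐) = -1)
Z(S) = S/9 (Z(S) = S*(⅑) = S/9)
u(M) = ⅑ + M (u(M) = M - (-1)/9 = M - 1*(-⅑) = M + ⅑ = ⅑ + M)
-48464/(-38062) + u(x(-2, d(-2, 4)))/(-41267) = -48464/(-38062) + (⅑ + 1/(-5))/(-41267) = -48464*(-1/38062) + (⅑ - ⅕)*(-1/41267) = 24232/19031 - 4/45*(-1/41267) = 24232/19031 + 4/1857015 = 44999263604/35340852465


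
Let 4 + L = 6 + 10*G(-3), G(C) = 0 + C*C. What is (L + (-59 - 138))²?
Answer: 11025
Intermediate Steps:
G(C) = C² (G(C) = 0 + C² = C²)
L = 92 (L = -4 + (6 + 10*(-3)²) = -4 + (6 + 10*9) = -4 + (6 + 90) = -4 + 96 = 92)
(L + (-59 - 138))² = (92 + (-59 - 138))² = (92 - 197)² = (-105)² = 11025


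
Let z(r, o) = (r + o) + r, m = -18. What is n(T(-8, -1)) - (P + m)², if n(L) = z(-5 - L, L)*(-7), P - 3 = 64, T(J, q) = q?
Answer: -2338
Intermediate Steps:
P = 67 (P = 3 + 64 = 67)
z(r, o) = o + 2*r (z(r, o) = (o + r) + r = o + 2*r)
n(L) = 70 + 7*L (n(L) = (L + 2*(-5 - L))*(-7) = (L + (-10 - 2*L))*(-7) = (-10 - L)*(-7) = 70 + 7*L)
n(T(-8, -1)) - (P + m)² = (70 + 7*(-1)) - (67 - 18)² = (70 - 7) - 1*49² = 63 - 1*2401 = 63 - 2401 = -2338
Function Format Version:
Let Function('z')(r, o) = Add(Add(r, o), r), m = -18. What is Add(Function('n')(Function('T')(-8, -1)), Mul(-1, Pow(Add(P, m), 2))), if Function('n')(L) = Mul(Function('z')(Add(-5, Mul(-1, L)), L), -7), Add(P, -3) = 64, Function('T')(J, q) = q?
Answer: -2338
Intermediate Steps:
P = 67 (P = Add(3, 64) = 67)
Function('z')(r, o) = Add(o, Mul(2, r)) (Function('z')(r, o) = Add(Add(o, r), r) = Add(o, Mul(2, r)))
Function('n')(L) = Add(70, Mul(7, L)) (Function('n')(L) = Mul(Add(L, Mul(2, Add(-5, Mul(-1, L)))), -7) = Mul(Add(L, Add(-10, Mul(-2, L))), -7) = Mul(Add(-10, Mul(-1, L)), -7) = Add(70, Mul(7, L)))
Add(Function('n')(Function('T')(-8, -1)), Mul(-1, Pow(Add(P, m), 2))) = Add(Add(70, Mul(7, -1)), Mul(-1, Pow(Add(67, -18), 2))) = Add(Add(70, -7), Mul(-1, Pow(49, 2))) = Add(63, Mul(-1, 2401)) = Add(63, -2401) = -2338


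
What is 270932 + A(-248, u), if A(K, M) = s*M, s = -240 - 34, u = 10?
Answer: 268192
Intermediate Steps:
s = -274
A(K, M) = -274*M
270932 + A(-248, u) = 270932 - 274*10 = 270932 - 2740 = 268192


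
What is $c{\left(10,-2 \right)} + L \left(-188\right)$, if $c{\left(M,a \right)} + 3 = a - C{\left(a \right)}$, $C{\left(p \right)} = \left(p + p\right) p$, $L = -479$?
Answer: $90039$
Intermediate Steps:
$C{\left(p \right)} = 2 p^{2}$ ($C{\left(p \right)} = 2 p p = 2 p^{2}$)
$c{\left(M,a \right)} = -3 + a - 2 a^{2}$ ($c{\left(M,a \right)} = -3 + \left(a - 2 a^{2}\right) = -3 - \left(- a + 2 a^{2}\right) = -3 + a - 2 a^{2}$)
$c{\left(10,-2 \right)} + L \left(-188\right) = \left(-3 - 2 - 2 \left(-2\right)^{2}\right) - -90052 = \left(-3 - 2 - 8\right) + 90052 = -13 + 90052 = 90039$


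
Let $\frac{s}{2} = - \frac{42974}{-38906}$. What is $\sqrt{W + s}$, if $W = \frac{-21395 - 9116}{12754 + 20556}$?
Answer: $\frac{\sqrt{11080890690709990}}{92568490} \approx 1.1372$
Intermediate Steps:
$s = \frac{42974}{19453}$ ($s = 2 \left(- \frac{42974}{-38906}\right) = 2 \left(\left(-42974\right) \left(- \frac{1}{38906}\right)\right) = 2 \cdot \frac{21487}{19453} = \frac{42974}{19453} \approx 2.2091$)
$W = - \frac{30511}{33310} \approx -0.91597$
$\sqrt{W + s} = \sqrt{- \frac{30511}{33310} + \frac{42974}{19453}} = \sqrt{\frac{837933457}{647979430}} = \frac{\sqrt{11080890690709990}}{92568490}$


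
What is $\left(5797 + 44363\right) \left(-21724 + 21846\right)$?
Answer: $6119520$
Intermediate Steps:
$\left(5797 + 44363\right) \left(-21724 + 21846\right) = 50160 \cdot 122 = 6119520$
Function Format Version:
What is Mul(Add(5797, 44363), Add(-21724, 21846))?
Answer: 6119520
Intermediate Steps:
Mul(Add(5797, 44363), Add(-21724, 21846)) = Mul(50160, 122) = 6119520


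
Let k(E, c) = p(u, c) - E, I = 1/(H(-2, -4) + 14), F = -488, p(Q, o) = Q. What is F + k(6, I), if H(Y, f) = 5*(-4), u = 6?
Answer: -488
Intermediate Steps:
H(Y, f) = -20
I = -⅙ (I = 1/(-20 + 14) = 1/(-6) = -⅙ ≈ -0.16667)
k(E, c) = 6 - E
F + k(6, I) = -488 + (6 - 1*6) = -488 + (6 - 6) = -488 + 0 = -488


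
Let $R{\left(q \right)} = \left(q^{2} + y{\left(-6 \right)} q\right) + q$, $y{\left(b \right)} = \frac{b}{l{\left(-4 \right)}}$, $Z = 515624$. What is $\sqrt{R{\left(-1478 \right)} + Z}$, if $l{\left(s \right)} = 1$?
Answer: $\sqrt{2707498} \approx 1645.4$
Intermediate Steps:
$y{\left(b \right)} = b$ ($y{\left(b \right)} = \frac{b}{1} = b 1 = b$)
$R{\left(q \right)} = q^{2} - 5 q$ ($R{\left(q \right)} = \left(q^{2} - 6 q\right) + q = q^{2} - 5 q$)
$\sqrt{R{\left(-1478 \right)} + Z} = \sqrt{- 1478 \left(-5 - 1478\right) + 515624} = \sqrt{\left(-1478\right) \left(-1483\right) + 515624} = \sqrt{2191874 + 515624} = \sqrt{2707498}$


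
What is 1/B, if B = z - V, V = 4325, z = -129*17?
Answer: -1/6518 ≈ -0.00015342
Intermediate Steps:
z = -2193
B = -6518 (B = -2193 - 1*4325 = -2193 - 4325 = -6518)
1/B = 1/(-6518) = -1/6518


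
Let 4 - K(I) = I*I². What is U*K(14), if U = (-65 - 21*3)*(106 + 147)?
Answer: 88732160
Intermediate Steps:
U = -32384 (U = (-65 - 63)*253 = -128*253 = -32384)
K(I) = 4 - I³ (K(I) = 4 - I*I² = 4 - I³)
U*K(14) = -32384*(4 - 1*14³) = -32384*(4 - 1*2744) = -32384*(4 - 2744) = -32384*(-2740) = 88732160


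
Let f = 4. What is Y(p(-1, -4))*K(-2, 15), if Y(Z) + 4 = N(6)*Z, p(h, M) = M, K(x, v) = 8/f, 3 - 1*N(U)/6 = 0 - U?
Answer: -440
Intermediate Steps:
N(U) = 18 + 6*U (N(U) = 18 - 6*(0 - U) = 18 - (-6)*U = 18 + 6*U)
K(x, v) = 2 (K(x, v) = 8/4 = 8*(¼) = 2)
Y(Z) = -4 + 54*Z (Y(Z) = -4 + (18 + 6*6)*Z = -4 + (18 + 36)*Z = -4 + 54*Z)
Y(p(-1, -4))*K(-2, 15) = (-4 + 54*(-4))*2 = (-4 - 216)*2 = -220*2 = -440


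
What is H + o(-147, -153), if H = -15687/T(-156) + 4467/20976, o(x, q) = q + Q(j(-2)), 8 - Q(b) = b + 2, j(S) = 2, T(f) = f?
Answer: -4383855/90896 ≈ -48.229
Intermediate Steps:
Q(b) = 6 - b (Q(b) = 8 - (b + 2) = 8 - (2 + b) = 8 + (-2 - b) = 6 - b)
o(x, q) = 4 + q (o(x, q) = q + (6 - 1*2) = q + (6 - 2) = q + 4 = 4 + q)
H = 9159649/90896 (H = -15687/(-156) + 4467/20976 = -15687*(-1/156) + 4467*(1/20976) = 5229/52 + 1489/6992 = 9159649/90896 ≈ 100.77)
H + o(-147, -153) = 9159649/90896 + (4 - 153) = 9159649/90896 - 149 = -4383855/90896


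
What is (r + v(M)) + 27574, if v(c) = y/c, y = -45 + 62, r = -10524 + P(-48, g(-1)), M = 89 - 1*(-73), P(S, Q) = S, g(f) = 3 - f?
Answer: 2754341/162 ≈ 17002.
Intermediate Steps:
M = 162 (M = 89 + 73 = 162)
r = -10572 (r = -10524 - 48 = -10572)
y = 17
v(c) = 17/c
(r + v(M)) + 27574 = (-10572 + 17/162) + 27574 = -1712647/162 + 27574 = 2754341/162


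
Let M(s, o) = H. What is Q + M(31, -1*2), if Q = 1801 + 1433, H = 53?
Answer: 3287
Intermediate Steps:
M(s, o) = 53
Q = 3234
Q + M(31, -1*2) = 3234 + 53 = 3287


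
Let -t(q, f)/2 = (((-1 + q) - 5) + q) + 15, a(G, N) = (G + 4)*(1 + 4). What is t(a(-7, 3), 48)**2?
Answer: 1764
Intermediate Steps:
a(G, N) = 20 + 5*G (a(G, N) = (4 + G)*5 = 20 + 5*G)
t(q, f) = -18 - 4*q (t(q, f) = -2*((((-1 + q) - 5) + q) + 15) = -2*(((-6 + q) + q) + 15) = -2*((-6 + 2*q) + 15) = -2*(9 + 2*q) = -18 - 4*q)
t(a(-7, 3), 48)**2 = (-18 - 4*(20 + 5*(-7)))**2 = (-18 - 4*(20 - 35))**2 = (-18 - 4*(-15))**2 = (-18 + 60)**2 = 42**2 = 1764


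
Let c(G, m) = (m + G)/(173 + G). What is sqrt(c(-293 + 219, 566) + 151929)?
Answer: sqrt(165456093)/33 ≈ 389.79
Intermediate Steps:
c(G, m) = (G + m)/(173 + G)
sqrt(c(-293 + 219, 566) + 151929) = sqrt(((-293 + 219) + 566)/(173 + (-293 + 219)) + 151929) = sqrt((-74 + 566)/(173 - 74) + 151929) = sqrt(492/99 + 151929) = sqrt((1/99)*492 + 151929) = sqrt(164/33 + 151929) = sqrt(5013821/33) = sqrt(165456093)/33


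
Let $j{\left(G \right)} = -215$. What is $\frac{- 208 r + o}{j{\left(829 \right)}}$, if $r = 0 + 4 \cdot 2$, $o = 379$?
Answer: $\frac{257}{43} \approx 5.9767$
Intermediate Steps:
$r = 8$ ($r = 0 + 8 = 8$)
$\frac{- 208 r + o}{j{\left(829 \right)}} = \frac{\left(-208\right) 8 + 379}{-215} = \left(-1664 + 379\right) \left(- \frac{1}{215}\right) = \left(-1285\right) \left(- \frac{1}{215}\right) = \frac{257}{43}$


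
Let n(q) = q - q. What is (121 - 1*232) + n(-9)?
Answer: -111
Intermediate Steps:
n(q) = 0
(121 - 1*232) + n(-9) = (121 - 1*232) + 0 = (121 - 232) + 0 = -111 + 0 = -111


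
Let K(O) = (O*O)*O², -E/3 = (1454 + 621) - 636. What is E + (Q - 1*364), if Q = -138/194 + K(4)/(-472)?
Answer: -26796538/5723 ≈ -4682.3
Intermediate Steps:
E = -4317 (E = -3*((1454 + 621) - 636) = -3*(2075 - 636) = -3*1439 = -4317)
K(O) = O⁴ (K(O) = O²*O² = O⁴)
Q = -7175/5723 (Q = -138/194 + 4⁴/(-472) = -138*1/194 + 256*(-1/472) = -69/97 - 32/59 = -7175/5723 ≈ -1.2537)
E + (Q - 1*364) = -4317 + (-7175/5723 - 1*364) = -4317 + (-7175/5723 - 364) = -4317 - 2090347/5723 = -26796538/5723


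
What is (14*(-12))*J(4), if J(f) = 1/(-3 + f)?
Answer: -168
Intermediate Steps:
(14*(-12))*J(4) = (14*(-12))/(-3 + 4) = -168/1 = -168*1 = -168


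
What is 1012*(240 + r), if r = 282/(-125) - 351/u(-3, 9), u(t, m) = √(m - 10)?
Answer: 30074616/125 + 355212*I ≈ 2.406e+5 + 3.5521e+5*I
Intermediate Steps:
u(t, m) = √(-10 + m)
r = -282/125 + 351*I (r = 282/(-125) - 351/√(-10 + 9) = 282*(-1/125) - 351*(-I) = -282/125 - 351*(-I) = -282/125 - (-351)*I = -282/125 + 351*I ≈ -2.256 + 351.0*I)
1012*(240 + r) = 1012*(240 + (-282/125 + 351*I)) = 1012*(29718/125 + 351*I) = 30074616/125 + 355212*I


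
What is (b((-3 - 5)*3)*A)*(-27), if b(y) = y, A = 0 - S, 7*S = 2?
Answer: -1296/7 ≈ -185.14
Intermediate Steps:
S = 2/7 (S = (1/7)*2 = 2/7 ≈ 0.28571)
A = -2/7 (A = 0 - 1*2/7 = 0 - 2/7 = -2/7 ≈ -0.28571)
(b((-3 - 5)*3)*A)*(-27) = (((-3 - 5)*3)*(-2/7))*(-27) = (-8*3*(-2/7))*(-27) = -24*(-2/7)*(-27) = (48/7)*(-27) = -1296/7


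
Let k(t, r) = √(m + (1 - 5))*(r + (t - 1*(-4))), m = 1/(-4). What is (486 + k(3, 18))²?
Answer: 934159/4 + 12150*I*√17 ≈ 2.3354e+5 + 50096.0*I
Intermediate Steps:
m = -¼ ≈ -0.25000
k(t, r) = I*√17*(4 + r + t)/2 (k(t, r) = √(-¼ + (1 - 5))*(r + (t - 1*(-4))) = √(-¼ - 4)*(r + (t + 4)) = √(-17/4)*(r + (4 + t)) = (I*√17/2)*(4 + r + t) = I*√17*(4 + r + t)/2)
(486 + k(3, 18))² = (486 + I*√17*(4 + 18 + 3)/2)² = (486 + (½)*I*√17*25)² = (486 + 25*I*√17/2)²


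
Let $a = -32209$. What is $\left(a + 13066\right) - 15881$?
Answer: $-35024$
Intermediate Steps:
$\left(a + 13066\right) - 15881 = \left(-32209 + 13066\right) - 15881 = -19143 - 15881 = -35024$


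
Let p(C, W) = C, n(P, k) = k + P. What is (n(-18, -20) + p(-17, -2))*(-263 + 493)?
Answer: -12650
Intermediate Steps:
n(P, k) = P + k
(n(-18, -20) + p(-17, -2))*(-263 + 493) = ((-18 - 20) - 17)*(-263 + 493) = (-38 - 17)*230 = -55*230 = -12650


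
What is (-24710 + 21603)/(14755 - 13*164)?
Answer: -239/971 ≈ -0.24614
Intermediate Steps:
(-24710 + 21603)/(14755 - 13*164) = -3107/(14755 - 2132) = -3107/12623 = -3107*1/12623 = -239/971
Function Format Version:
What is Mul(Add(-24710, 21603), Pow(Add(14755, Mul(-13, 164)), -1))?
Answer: Rational(-239, 971) ≈ -0.24614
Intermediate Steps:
Mul(Add(-24710, 21603), Pow(Add(14755, Mul(-13, 164)), -1)) = Mul(-3107, Pow(Add(14755, -2132), -1)) = Mul(-3107, Pow(12623, -1)) = Mul(-3107, Rational(1, 12623)) = Rational(-239, 971)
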